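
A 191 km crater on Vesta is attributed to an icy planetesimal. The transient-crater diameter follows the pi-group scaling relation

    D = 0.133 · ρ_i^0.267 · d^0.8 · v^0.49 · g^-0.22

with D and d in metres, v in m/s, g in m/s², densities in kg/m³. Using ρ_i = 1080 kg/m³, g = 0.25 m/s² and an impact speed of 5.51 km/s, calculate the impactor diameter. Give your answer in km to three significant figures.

Rearranging for d: d = [D / (0.133 · 1080^0.267 · 5510^0.49 · 0.25^-0.22)]^(1/0.8).
D = 191000 m.
1080^0.267 = 6.455
5510^0.49 = 68.10
0.25^-0.22 = 1.357
Denominator = 0.133 × 6.455 × 68.10 × 1.357 = 79.34
D / 79.34 = 191000 / 79.34 = 2407
d = 2407^(1/0.8) = 2407^1.25 = 16860 m

d ≈ 16.9 km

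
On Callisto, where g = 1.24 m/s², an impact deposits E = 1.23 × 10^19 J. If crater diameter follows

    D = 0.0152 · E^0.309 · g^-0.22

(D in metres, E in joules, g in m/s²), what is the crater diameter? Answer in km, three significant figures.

E^0.309 = (1.23 × 10^19)^0.309 = 7.921 × 10^5
g^-0.22 = 1.24^-0.22 = 0.9538
D = 0.0152 × 7.921 × 10^5 × 0.9538 = 11484 m
   = 11.48 km

D ≈ 11.5 km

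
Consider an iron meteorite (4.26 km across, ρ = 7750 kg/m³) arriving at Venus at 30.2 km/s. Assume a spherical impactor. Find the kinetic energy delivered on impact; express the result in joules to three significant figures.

E ≈ 1.43 × 10^23 J

d = 4260 m; v = 30200 m/s.
Mass m = (π/6) ρ d³ = (π/6) × 7750 × (4260)³ = 3.137 × 10^14 kg
E = ½ m v² = 0.5 × 3.137 × 10^14 × (30200)² = 1.431 × 10^23 J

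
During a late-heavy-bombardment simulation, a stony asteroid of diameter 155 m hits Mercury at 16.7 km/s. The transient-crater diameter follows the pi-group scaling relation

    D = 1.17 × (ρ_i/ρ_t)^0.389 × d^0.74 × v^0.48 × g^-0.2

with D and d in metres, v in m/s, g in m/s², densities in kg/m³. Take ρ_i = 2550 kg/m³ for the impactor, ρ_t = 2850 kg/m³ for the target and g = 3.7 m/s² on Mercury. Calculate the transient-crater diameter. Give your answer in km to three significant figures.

In SI units: v = 16700 m/s.
(ρ_i/ρ_t)^0.389 = (2550/2850)^0.389 = 0.9577
d^0.74 = 155^0.74 = 41.77
v^0.48 = 16700^0.48 = 106.4
g^-0.2 = 3.7^-0.2 = 0.7698
D = 1.17 × 0.9577 × 41.77 × 106.4 × 0.7698 = 3834 m
   = 3.834 km

D ≈ 3.83 km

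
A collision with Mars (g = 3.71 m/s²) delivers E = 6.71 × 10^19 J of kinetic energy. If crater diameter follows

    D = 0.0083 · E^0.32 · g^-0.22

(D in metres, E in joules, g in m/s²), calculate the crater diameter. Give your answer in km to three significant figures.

E^0.32 = (6.71 × 10^19)^0.32 = 2.211 × 10^6
g^-0.22 = 3.71^-0.22 = 0.7494
D = 0.0083 × 2.211 × 10^6 × 0.7494 = 13752 m
   = 13.75 km

D ≈ 13.8 km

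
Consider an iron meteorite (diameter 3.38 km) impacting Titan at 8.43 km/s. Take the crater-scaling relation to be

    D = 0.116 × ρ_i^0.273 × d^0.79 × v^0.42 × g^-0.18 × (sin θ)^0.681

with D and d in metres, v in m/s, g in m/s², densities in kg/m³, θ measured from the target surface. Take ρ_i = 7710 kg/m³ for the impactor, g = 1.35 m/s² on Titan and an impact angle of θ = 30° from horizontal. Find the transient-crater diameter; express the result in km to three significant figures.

In SI units: d = 3380 m, v = 8430 m/s.
ρ_i^0.273 = 7710^0.273 = 11.51
d^0.79 = 3380^0.79 = 613.5
v^0.42 = 8430^0.42 = 44.55
g^-0.18 = 1.35^-0.18 = 0.9474
(sin 30°)^0.681 = 0.5000^0.681 = 0.6237
D = 0.116 × 11.51 × 613.5 × 44.55 × 0.9474 × 0.6237 = 21563 m
   = 21.56 km

D ≈ 21.6 km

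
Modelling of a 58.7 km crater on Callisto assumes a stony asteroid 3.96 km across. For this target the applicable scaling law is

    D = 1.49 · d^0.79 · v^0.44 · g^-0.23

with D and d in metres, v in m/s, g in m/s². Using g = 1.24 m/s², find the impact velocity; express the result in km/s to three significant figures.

Rearranging for v: v = [D / (1.49 · 3960^0.79 · 1.24^-0.23)]^(1/0.44).
D = 58700 m.
3960^0.79 = 695.3
1.24^-0.23 = 0.9517
Denominator = 1.49 × 695.3 × 0.9517 = 986.0
D / 986.0 = 58700 / 986.0 = 59.53
v = 59.53^(1/0.44) = 59.53^2.2727 = 10800 m/s

v ≈ 10.8 km/s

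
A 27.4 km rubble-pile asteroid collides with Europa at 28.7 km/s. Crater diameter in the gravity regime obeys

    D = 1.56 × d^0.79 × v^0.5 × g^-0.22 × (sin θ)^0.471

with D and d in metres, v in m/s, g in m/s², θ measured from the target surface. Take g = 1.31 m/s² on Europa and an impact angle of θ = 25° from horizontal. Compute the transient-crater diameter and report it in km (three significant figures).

In SI units: d = 27400 m, v = 28700 m/s.
d^0.79 = 27400^0.79 = 3205
v^0.5 = 28700^0.5 = 169.4
g^-0.22 = 1.31^-0.22 = 0.9423
(sin 25°)^0.471 = 0.4226^0.471 = 0.6665
D = 1.56 × 3205 × 169.4 × 0.9423 × 0.6665 = 5.319 × 10^5 m
   = 531.9 km

D ≈ 532 km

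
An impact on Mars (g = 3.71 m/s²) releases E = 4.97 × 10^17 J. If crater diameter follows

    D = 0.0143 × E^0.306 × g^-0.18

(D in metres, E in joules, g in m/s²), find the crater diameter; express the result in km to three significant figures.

E^0.306 = (4.97 × 10^17)^0.306 = 2.601 × 10^5
g^-0.18 = 3.71^-0.18 = 0.7898
D = 0.0143 × 2.601 × 10^5 × 0.7898 = 2938 m
   = 2.938 km

D ≈ 2.94 km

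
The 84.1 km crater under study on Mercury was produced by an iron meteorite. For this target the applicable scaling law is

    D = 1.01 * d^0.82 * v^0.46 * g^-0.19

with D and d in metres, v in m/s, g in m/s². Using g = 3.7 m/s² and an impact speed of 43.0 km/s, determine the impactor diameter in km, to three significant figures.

d ≈ 3.41 km

Rearranging for d: d = [D / (1.01 · 43000^0.46 · 3.7^-0.19)]^(1/0.82).
D = 84100 m.
43000^0.46 = 135.3
3.7^-0.19 = 0.7799
Denominator = 1.01 × 135.3 × 0.7799 = 106.6
D / 106.6 = 84100 / 106.6 = 788.9
d = 788.9^(1/0.82) = 788.9^1.2195 = 3411 m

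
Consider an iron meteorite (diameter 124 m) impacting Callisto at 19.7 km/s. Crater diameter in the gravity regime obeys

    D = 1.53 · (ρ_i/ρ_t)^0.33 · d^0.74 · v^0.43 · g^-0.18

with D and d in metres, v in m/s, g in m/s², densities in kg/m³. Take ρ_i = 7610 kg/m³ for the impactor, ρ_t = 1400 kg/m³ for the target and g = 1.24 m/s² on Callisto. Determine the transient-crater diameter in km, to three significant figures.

In SI units: v = 19700 m/s.
(ρ_i/ρ_t)^0.33 = (7610/1400)^0.33 = 1.748
d^0.74 = 124^0.74 = 35.41
v^0.43 = 19700^0.43 = 70.25
g^-0.18 = 1.24^-0.18 = 0.9620
D = 1.53 × 1.748 × 35.41 × 70.25 × 0.9620 = 6400 m
   = 6.400 km

D ≈ 6.40 km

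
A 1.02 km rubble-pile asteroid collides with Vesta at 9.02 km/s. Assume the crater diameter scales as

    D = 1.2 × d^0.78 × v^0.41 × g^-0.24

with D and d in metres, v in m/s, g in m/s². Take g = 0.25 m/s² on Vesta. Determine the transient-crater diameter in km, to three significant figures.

In SI units: d = 1020 m, v = 9020 m/s.
d^0.78 = 1020^0.78 = 222.2
v^0.41 = 9020^0.41 = 41.84
g^-0.24 = 0.25^-0.24 = 1.395
D = 1.2 × 222.2 × 41.84 × 1.395 = 15563 m
   = 15.56 km

D ≈ 15.6 km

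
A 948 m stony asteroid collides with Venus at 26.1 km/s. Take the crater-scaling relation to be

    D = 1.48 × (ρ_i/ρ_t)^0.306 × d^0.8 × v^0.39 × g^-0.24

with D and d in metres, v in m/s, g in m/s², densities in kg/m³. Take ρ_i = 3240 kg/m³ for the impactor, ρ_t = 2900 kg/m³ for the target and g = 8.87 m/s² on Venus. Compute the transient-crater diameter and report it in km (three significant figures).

In SI units: v = 26100 m/s.
(ρ_i/ρ_t)^0.306 = (3240/2900)^0.306 = 1.035
d^0.8 = 948^0.8 = 240.7
v^0.39 = 26100^0.39 = 52.78
g^-0.24 = 8.87^-0.24 = 0.5922
D = 1.48 × 1.035 × 240.7 × 52.78 × 0.5922 = 11524 m
   = 11.52 km

D ≈ 11.5 km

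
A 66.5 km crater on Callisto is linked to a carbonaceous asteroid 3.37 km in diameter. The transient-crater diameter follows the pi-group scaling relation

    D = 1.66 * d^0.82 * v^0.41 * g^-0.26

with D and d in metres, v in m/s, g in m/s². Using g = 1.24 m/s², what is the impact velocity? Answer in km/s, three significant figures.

v ≈ 17.0 km/s

Rearranging for v: v = [D / (1.66 · 3370^0.82 · 1.24^-0.26)]^(1/0.41).
D = 66500 m.
3370^0.82 = 781.0
1.24^-0.26 = 0.9456
Denominator = 1.66 × 781.0 × 0.9456 = 1226
D / 1226 = 66500 / 1226 = 54.24
v = 54.24^(1/0.41) = 54.24^2.439 = 16983 m/s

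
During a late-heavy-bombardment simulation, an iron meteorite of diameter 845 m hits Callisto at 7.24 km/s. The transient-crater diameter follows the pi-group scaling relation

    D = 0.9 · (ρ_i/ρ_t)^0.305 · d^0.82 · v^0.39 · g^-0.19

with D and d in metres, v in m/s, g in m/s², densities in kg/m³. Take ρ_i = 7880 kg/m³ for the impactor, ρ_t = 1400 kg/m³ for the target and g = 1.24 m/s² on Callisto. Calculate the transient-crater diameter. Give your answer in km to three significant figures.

D ≈ 11.8 km

In SI units: v = 7240 m/s.
(ρ_i/ρ_t)^0.305 = (7880/1400)^0.305 = 1.694
d^0.82 = 845^0.82 = 251.2
v^0.39 = 7240^0.39 = 32.01
g^-0.19 = 1.24^-0.19 = 0.9600
D = 0.9 × 1.694 × 251.2 × 32.01 × 0.9600 = 11769 m
   = 11.77 km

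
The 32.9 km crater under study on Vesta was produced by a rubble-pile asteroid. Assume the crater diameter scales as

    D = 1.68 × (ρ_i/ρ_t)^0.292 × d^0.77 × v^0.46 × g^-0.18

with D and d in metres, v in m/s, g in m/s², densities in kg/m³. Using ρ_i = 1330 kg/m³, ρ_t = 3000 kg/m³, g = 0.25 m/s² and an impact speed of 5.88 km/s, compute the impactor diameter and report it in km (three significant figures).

d ≈ 2.07 km

Rearranging for d: d = [D / (1.68 · (1330/3000)^0.292 · 5880^0.46 · 0.25^-0.18)]^(1/0.77).
D = 32900 m.
(1330/3000)^0.292 = 0.7886
5880^0.46 = 54.19
0.25^-0.18 = 1.283
Denominator = 1.68 × 0.7886 × 54.19 × 1.283 = 92.11
D / 92.11 = 32900 / 92.11 = 357.2
d = 357.2^(1/0.77) = 357.2^1.2987 = 2068 m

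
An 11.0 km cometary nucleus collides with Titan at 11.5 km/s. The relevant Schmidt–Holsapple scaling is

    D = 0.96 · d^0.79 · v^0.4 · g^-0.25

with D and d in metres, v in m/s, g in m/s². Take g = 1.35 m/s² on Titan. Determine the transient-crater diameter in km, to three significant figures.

In SI units: d = 11000 m, v = 11500 m/s.
d^0.79 = 11000^0.79 = 1558
v^0.4 = 11500^0.4 = 42.10
g^-0.25 = 1.35^-0.25 = 0.9277
D = 0.96 × 1558 × 42.10 × 0.9277 = 58416 m
   = 58.42 km

D ≈ 58.4 km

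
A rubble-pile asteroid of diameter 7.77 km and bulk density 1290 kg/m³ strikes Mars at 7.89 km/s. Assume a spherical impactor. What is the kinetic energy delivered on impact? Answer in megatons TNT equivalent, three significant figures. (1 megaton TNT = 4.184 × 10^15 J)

E ≈ 2.36 × 10^6 Mt TNT

d = 7770 m; v = 7890 m/s.
Mass m = (π/6) ρ d³ = (π/6) × 1290 × (7770)³ = 3.168 × 10^14 kg
E = ½ m v² = 0.5 × 3.168 × 10^14 × (7890)² = 9.861 × 10^21 J
   = 9.861 × 10^21 / 4.184×10^15 = 2.357 × 10^6 Mt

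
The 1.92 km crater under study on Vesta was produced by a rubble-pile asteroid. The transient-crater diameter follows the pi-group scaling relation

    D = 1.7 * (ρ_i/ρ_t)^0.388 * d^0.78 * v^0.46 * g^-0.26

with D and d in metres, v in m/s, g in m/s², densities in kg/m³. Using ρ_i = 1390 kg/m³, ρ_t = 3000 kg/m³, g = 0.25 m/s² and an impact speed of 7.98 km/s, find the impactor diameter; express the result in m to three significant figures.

d ≈ 37.9 m

Rearranging for d: d = [D / (1.7 · (1390/3000)^0.388 · 7980^0.46 · 0.25^-0.26)]^(1/0.78).
D = 1920 m.
(1390/3000)^0.388 = 0.7419
7980^0.46 = 62.36
0.25^-0.26 = 1.434
Denominator = 1.7 × 0.7419 × 62.36 × 1.434 = 112.8
D / 112.8 = 1920 / 112.8 = 17.02
d = 17.02^(1/0.78) = 17.02^1.2821 = 37.86 m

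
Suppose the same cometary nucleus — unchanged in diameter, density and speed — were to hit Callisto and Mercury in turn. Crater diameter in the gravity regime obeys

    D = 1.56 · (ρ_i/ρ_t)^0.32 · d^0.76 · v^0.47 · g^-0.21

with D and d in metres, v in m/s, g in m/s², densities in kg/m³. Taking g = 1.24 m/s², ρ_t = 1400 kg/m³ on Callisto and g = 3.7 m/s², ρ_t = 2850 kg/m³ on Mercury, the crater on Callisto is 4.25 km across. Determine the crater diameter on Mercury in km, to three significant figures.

D ≈ 2.69 km

The impactor-only factors (d, v, ρ_i) cancel in the ratio, leaving D_Mercury/D_Callisto = (g_Mercury/g_Callisto)^-0.21 · (ρ_t,Callisto/ρ_t,Mercury)^0.32.
(3.7/1.24)^-0.21 = 2.984^-0.21 = 0.7949
(1400/2850)^0.32 = 0.4912^0.32 = 0.7965
Ratio = 0.7949 × 0.7965 = 0.6331
D_Mercury = 0.6331 × 4.25 km = 2.69 km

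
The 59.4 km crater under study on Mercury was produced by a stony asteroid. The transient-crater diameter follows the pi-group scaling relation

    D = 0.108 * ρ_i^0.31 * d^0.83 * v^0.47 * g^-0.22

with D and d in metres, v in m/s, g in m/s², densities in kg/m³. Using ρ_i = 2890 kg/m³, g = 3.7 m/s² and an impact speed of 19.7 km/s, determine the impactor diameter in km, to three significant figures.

Rearranging for d: d = [D / (0.108 · 2890^0.31 · 19700^0.47 · 3.7^-0.22)]^(1/0.83).
D = 59400 m.
2890^0.31 = 11.83
19700^0.47 = 104.3
3.7^-0.22 = 0.7499
Denominator = 0.108 × 11.83 × 104.3 × 0.7499 = 99.93
D / 99.93 = 59400 / 99.93 = 594.4
d = 594.4^(1/0.83) = 594.4^1.2048 = 2199 m

d ≈ 2.20 km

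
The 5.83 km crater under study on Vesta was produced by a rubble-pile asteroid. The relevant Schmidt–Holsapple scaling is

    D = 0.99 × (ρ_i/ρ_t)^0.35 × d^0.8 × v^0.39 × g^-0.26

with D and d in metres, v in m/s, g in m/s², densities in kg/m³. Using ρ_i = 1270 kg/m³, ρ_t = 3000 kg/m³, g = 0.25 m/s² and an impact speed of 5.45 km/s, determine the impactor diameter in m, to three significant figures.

Rearranging for d: d = [D / (0.99 · (1270/3000)^0.35 · 5450^0.39 · 0.25^-0.26)]^(1/0.8).
D = 5830 m.
(1270/3000)^0.35 = 0.7402
5450^0.39 = 28.65
0.25^-0.26 = 1.434
Denominator = 0.99 × 0.7402 × 28.65 × 1.434 = 30.11
D / 30.11 = 5830 / 30.11 = 193.6
d = 193.6^(1/0.8) = 193.6^1.25 = 722.2 m

d ≈ 722 m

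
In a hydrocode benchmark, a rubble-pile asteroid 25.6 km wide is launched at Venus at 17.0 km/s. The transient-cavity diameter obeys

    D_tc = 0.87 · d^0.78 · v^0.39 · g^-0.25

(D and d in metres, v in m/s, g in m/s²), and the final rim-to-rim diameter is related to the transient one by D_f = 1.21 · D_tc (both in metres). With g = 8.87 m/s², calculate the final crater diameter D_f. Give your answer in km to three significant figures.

In SI: d = 25600 m, v = 17000 m/s.
d^0.78 = 25600^0.78 = 2744
v^0.39 = 17000^0.39 = 44.66
g^-0.25 = 8.87^-0.25 = 0.5795
D_tc = 0.87 × 2744 × 44.66 × 0.5795 = 61780 m
D_f = 1.21 × 61780 = 74754 m
     = 74.75 km

D_f ≈ 74.8 km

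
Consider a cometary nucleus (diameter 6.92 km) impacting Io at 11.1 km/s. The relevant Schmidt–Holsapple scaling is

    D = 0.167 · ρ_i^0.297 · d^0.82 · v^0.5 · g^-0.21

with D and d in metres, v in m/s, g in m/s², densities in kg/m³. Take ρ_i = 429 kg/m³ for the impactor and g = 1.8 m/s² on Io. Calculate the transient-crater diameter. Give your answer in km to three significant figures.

D ≈ 133 km

In SI units: d = 6920 m, v = 11100 m/s.
ρ_i^0.297 = 429^0.297 = 6.051
d^0.82 = 6920^0.82 = 1409
v^0.5 = 11100^0.5 = 105.4
g^-0.21 = 1.8^-0.21 = 0.8839
D = 0.167 × 6.051 × 1409 × 105.4 × 0.8839 = 1.326 × 10^5 m
   = 132.6 km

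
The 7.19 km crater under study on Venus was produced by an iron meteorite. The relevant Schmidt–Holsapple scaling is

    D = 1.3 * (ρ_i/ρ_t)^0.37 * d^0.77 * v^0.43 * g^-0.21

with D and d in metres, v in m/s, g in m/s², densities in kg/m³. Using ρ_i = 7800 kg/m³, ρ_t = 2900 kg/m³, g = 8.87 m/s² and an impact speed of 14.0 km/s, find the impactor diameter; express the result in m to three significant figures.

Rearranging for d: d = [D / (1.3 · (7800/2900)^0.37 · 14000^0.43 · 8.87^-0.21)]^(1/0.77).
D = 7190 m.
(7800/2900)^0.37 = 1.442
14000^0.43 = 60.65
8.87^-0.21 = 0.6323
Denominator = 1.3 × 1.442 × 60.65 × 0.6323 = 71.89
D / 71.89 = 7190 / 71.89 = 100.0
d = 100.0^(1/0.77) = 100.0^1.2987 = 395.7 m

d ≈ 396 m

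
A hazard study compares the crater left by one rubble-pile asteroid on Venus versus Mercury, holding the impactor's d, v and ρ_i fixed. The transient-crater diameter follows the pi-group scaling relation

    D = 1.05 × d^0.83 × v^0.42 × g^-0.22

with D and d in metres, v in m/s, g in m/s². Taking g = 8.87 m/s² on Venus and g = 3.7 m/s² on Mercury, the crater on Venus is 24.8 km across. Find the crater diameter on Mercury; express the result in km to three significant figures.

D ≈ 30.1 km

All impactor-dependent factors cancel in the ratio, leaving D_Mercury/D_Venus = (g_Mercury/g_Venus)^-0.22.
(3.7/8.87)^-0.22 = 0.4171^-0.22 = 1.212
D_Mercury = 1.212 × 24.8 km = 30.1 km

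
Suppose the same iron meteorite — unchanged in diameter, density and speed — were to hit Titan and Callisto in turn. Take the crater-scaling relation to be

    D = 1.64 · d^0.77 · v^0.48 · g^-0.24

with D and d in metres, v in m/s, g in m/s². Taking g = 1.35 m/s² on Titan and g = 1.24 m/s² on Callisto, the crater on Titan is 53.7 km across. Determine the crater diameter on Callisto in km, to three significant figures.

All impactor-dependent factors cancel in the ratio, leaving D_Callisto/D_Titan = (g_Callisto/g_Titan)^-0.24.
(1.24/1.35)^-0.24 = 0.9185^-0.24 = 1.021
D_Callisto = 1.021 × 53.7 km = 54.8 km

D ≈ 54.8 km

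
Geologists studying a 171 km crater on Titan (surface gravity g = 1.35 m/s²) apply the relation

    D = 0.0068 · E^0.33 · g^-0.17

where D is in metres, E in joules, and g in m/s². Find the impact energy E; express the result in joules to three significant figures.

E ≈ 3.11 × 10^22 J

Rearranging: E = [D / (0.0068 · g^-0.17)]^(1/0.33).
D = 171000 m.
g^-0.17 = 1.35^-0.17 = 0.9503
D / (0.0068 × 0.9503) = 171000 / (6.462 × 10^-3) = 2.646 × 10^7
E = (2.646 × 10^7)^3.0303 = 3.109 × 10^22 J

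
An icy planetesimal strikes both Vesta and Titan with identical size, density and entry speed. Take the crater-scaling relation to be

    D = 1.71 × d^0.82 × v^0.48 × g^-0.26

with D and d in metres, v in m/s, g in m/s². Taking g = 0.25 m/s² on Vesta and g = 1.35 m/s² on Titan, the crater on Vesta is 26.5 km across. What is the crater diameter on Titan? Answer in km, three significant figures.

D ≈ 17.1 km

All impactor-dependent factors cancel in the ratio, leaving D_Titan/D_Vesta = (g_Titan/g_Vesta)^-0.26.
(1.35/0.25)^-0.26 = 5.400^-0.26 = 0.6450
D_Titan = 0.6450 × 26.5 km = 17.1 km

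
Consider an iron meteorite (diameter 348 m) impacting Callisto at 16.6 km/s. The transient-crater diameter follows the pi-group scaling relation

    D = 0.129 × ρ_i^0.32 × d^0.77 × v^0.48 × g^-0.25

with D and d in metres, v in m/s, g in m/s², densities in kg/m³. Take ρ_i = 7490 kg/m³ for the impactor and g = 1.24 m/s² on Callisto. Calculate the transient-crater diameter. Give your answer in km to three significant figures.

D ≈ 20.4 km

In SI units: v = 16600 m/s.
ρ_i^0.32 = 7490^0.32 = 17.37
d^0.77 = 348^0.77 = 90.58
v^0.48 = 16600^0.48 = 106.1
g^-0.25 = 1.24^-0.25 = 0.9476
D = 0.129 × 17.37 × 90.58 × 106.1 × 0.9476 = 20406 m
   = 20.41 km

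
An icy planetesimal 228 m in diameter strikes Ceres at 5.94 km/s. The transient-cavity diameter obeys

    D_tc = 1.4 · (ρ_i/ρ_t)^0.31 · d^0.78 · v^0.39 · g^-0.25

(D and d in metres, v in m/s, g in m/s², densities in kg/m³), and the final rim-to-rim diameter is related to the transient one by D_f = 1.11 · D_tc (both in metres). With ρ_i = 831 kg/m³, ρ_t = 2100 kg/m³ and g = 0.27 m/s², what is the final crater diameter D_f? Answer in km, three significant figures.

D_f ≈ 3.31 km

v = 5940 m/s.
(ρ_i/ρ_t)^0.31 = (831/2100)^0.31 = 0.7502
d^0.78 = 228^0.78 = 69.05
v^0.39 = 5940^0.39 = 29.63
g^-0.25 = 0.27^-0.25 = 1.387
D_tc = 1.4 × 0.7502 × 69.05 × 29.63 × 1.387 = 2980 m
D_f = 1.11 × 2980 = 3308 m
     = 3.308 km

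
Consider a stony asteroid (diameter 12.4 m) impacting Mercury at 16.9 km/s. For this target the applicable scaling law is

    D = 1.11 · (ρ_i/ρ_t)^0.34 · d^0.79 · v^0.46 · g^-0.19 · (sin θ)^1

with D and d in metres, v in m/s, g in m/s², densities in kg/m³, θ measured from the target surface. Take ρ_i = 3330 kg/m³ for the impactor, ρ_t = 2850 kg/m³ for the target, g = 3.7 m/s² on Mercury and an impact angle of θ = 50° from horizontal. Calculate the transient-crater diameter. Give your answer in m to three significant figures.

In SI units: v = 16900 m/s.
(ρ_i/ρ_t)^0.34 = (3330/2850)^0.34 = 1.054
d^0.79 = 12.4^0.79 = 7.308
v^0.46 = 16900^0.46 = 88.07
g^-0.19 = 3.7^-0.19 = 0.7799
(sin 50°)^1 = 0.7660^1 = 0.7660
D = 1.11 × 1.054 × 7.308 × 88.07 × 0.7799 × 0.7660 = 449.8 m

D ≈ 450 m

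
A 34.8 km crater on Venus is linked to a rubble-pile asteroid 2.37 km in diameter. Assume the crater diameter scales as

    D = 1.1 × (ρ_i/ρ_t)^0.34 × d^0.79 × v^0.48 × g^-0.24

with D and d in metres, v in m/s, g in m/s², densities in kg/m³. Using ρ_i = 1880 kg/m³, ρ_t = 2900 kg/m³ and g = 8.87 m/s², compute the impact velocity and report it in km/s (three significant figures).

Rearranging for v: v = [D / (1.1 · (1880/2900)^0.34 · 2370^0.79 · 8.87^-0.24)]^(1/0.48).
D = 34800 m.
(1880/2900)^0.34 = 0.8630
2370^0.79 = 463.5
8.87^-0.24 = 0.5922
Denominator = 1.1 × 0.8630 × 463.5 × 0.5922 = 260.6
D / 260.6 = 34800 / 260.6 = 133.5
v = 133.5^(1/0.48) = 133.5^2.0833 = 26793 m/s

v ≈ 26.8 km/s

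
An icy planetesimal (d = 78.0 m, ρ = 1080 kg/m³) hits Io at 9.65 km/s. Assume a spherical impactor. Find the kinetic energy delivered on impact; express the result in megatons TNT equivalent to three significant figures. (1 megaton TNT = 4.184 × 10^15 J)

E ≈ 2.99 Mt TNT

v = 9650 m/s.
Mass m = (π/6) ρ d³ = (π/6) × 1080 × (78)³ = 2.684 × 10^8 kg
E = ½ m v² = 0.5 × 2.684 × 10^8 × (9650)² = 1.250 × 10^16 J
   = 1.250 × 10^16 / 4.184×10^15 = 2.988 Mt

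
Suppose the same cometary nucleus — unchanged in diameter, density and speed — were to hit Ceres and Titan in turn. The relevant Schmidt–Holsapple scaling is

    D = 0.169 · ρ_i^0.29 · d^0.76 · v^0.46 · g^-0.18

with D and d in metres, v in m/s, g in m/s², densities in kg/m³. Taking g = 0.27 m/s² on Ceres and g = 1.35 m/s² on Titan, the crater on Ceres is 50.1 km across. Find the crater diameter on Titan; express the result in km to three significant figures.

D ≈ 37.5 km

All impactor-dependent factors cancel in the ratio, leaving D_Titan/D_Ceres = (g_Titan/g_Ceres)^-0.18.
(1.35/0.27)^-0.18 = 5.000^-0.18 = 0.7485
D_Titan = 0.7485 × 50.1 km = 37.5 km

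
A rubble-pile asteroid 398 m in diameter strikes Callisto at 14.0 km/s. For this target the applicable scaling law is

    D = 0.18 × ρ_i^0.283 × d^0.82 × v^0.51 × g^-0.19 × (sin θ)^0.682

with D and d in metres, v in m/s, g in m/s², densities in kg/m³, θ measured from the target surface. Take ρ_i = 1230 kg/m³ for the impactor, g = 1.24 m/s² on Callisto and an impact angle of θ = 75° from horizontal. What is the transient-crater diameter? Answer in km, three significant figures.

D ≈ 22.3 km

In SI units: v = 14000 m/s.
ρ_i^0.283 = 1230^0.283 = 7.489
d^0.82 = 398^0.82 = 135.5
v^0.51 = 14000^0.51 = 130.2
g^-0.19 = 1.24^-0.19 = 0.9600
(sin 75°)^0.682 = 0.9659^0.682 = 0.9766
D = 0.18 × 7.489 × 135.5 × 130.2 × 0.9600 × 0.9766 = 22296 m
   = 22.30 km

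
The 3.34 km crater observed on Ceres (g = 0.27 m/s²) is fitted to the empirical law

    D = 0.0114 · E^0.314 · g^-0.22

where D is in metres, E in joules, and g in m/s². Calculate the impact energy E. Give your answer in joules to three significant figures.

E ≈ 1.03 × 10^17 J

Rearranging: E = [D / (0.0114 · g^-0.22)]^(1/0.314).
D = 3340 m.
g^-0.22 = 0.27^-0.22 = 1.334
D / (0.0114 × 1.334) = 3340 / (0.01521) = 2.196 × 10^5
E = (2.196 × 10^5)^3.1847 = 1.027 × 10^17 J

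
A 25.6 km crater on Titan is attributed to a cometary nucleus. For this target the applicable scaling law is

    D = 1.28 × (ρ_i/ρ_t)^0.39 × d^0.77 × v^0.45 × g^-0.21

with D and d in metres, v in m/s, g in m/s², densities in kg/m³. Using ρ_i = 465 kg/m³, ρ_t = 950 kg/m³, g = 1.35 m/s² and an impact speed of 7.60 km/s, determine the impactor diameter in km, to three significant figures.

d ≈ 3.24 km

Rearranging for d: d = [D / (1.28 · (465/950)^0.39 · 7600^0.45 · 1.35^-0.21)]^(1/0.77).
D = 25600 m.
(465/950)^0.39 = 0.7568
7600^0.45 = 55.77
1.35^-0.21 = 0.9389
Denominator = 1.28 × 0.7568 × 55.77 × 0.9389 = 50.72
D / 50.72 = 25600 / 50.72 = 504.7
d = 504.7^(1/0.77) = 504.7^1.2987 = 3239 m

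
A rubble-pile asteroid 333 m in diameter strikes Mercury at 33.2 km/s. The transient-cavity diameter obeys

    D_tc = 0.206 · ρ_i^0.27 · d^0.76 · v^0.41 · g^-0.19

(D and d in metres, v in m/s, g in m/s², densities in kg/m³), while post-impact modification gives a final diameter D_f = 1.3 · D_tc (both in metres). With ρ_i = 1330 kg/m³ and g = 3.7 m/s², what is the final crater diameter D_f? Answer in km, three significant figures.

D_f ≈ 8.59 km

v = 33200 m/s.
ρ_i^0.27 = 1330^0.27 = 6.973
d^0.76 = 333^0.76 = 82.61
v^0.41 = 33200^0.41 = 71.39
g^-0.19 = 3.7^-0.19 = 0.7799
D_tc = 0.206 × 6.973 × 82.61 × 71.39 × 0.7799 = 6607 m
D_f = 1.3 × 6607 = 8589 m
     = 8.589 km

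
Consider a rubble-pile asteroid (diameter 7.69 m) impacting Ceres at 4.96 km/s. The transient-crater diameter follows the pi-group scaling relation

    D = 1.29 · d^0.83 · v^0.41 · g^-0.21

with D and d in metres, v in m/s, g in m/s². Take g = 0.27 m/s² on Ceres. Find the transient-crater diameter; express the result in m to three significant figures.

In SI units: v = 4960 m/s.
d^0.83 = 7.69^0.83 = 5.436
v^0.41 = 4960^0.41 = 32.75
g^-0.21 = 0.27^-0.21 = 1.316
D = 1.29 × 5.436 × 32.75 × 1.316 = 302.2 m

D ≈ 302 m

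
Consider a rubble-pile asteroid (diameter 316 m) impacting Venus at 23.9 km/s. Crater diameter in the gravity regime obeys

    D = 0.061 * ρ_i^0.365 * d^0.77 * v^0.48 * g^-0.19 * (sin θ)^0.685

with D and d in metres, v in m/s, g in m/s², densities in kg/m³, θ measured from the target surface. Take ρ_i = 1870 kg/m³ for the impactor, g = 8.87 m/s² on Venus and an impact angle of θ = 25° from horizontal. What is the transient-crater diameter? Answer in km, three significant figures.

D ≈ 3.71 km

In SI units: v = 23900 m/s.
ρ_i^0.365 = 1870^0.365 = 15.64
d^0.77 = 316^0.77 = 84.09
v^0.48 = 23900^0.48 = 126.4
g^-0.19 = 8.87^-0.19 = 0.6605
(sin 25°)^0.685 = 0.4226^0.685 = 0.5543
D = 0.061 × 15.64 × 84.09 × 126.4 × 0.6605 × 0.5543 = 3713 m
   = 3.713 km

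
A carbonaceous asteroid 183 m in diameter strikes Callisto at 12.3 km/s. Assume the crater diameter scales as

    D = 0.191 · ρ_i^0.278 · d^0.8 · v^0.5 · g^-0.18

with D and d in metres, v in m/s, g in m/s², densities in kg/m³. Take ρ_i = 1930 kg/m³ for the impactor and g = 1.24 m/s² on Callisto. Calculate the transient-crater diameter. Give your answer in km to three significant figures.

D ≈ 10.8 km

In SI units: v = 12300 m/s.
ρ_i^0.278 = 1930^0.278 = 8.192
d^0.8 = 183^0.8 = 64.56
v^0.5 = 12300^0.5 = 110.9
g^-0.18 = 1.24^-0.18 = 0.9620
D = 0.191 × 8.192 × 64.56 × 110.9 × 0.9620 = 10777 m
   = 10.78 km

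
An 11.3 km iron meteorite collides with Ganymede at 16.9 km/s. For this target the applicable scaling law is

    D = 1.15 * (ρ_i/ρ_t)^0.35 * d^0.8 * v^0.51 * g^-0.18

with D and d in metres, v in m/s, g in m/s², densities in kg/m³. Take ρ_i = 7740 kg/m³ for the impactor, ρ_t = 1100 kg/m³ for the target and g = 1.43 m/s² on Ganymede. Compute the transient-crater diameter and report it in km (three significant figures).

D ≈ 535 km

In SI units: d = 11300 m, v = 16900 m/s.
(ρ_i/ρ_t)^0.35 = (7740/1100)^0.35 = 1.980
d^0.8 = 11300^0.8 = 1748
v^0.51 = 16900^0.51 = 143.3
g^-0.18 = 1.43^-0.18 = 0.9376
D = 1.15 × 1.980 × 1748 × 143.3 × 0.9376 = 5.348 × 10^5 m
   = 534.8 km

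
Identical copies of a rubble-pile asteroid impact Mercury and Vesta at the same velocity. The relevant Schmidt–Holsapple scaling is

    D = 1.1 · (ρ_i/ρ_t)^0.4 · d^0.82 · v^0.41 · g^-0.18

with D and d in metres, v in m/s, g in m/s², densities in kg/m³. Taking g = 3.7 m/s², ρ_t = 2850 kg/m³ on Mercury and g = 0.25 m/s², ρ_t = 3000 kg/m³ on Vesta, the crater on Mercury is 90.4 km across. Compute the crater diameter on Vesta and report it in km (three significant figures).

D ≈ 144 km

The impactor-only factors (d, v, ρ_i) cancel in the ratio, leaving D_Vesta/D_Mercury = (g_Vesta/g_Mercury)^-0.18 · (ρ_t,Mercury/ρ_t,Vesta)^0.4.
(0.25/3.7)^-0.18 = 0.06757^-0.18 = 1.624
(2850/3000)^0.4 = 0.9500^0.4 = 0.9797
Ratio = 1.624 × 0.9797 = 1.591
D_Vesta = 1.591 × 90.4 km = 144 km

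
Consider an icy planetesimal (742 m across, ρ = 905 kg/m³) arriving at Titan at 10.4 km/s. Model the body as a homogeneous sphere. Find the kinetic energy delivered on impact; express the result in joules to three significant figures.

E ≈ 1.05 × 10^19 J

v = 10400 m/s.
Mass m = (π/6) ρ d³ = (π/6) × 905 × (742)³ = 1.936 × 10^11 kg
E = ½ m v² = 0.5 × 1.936 × 10^11 × (10400)² = 1.047 × 10^19 J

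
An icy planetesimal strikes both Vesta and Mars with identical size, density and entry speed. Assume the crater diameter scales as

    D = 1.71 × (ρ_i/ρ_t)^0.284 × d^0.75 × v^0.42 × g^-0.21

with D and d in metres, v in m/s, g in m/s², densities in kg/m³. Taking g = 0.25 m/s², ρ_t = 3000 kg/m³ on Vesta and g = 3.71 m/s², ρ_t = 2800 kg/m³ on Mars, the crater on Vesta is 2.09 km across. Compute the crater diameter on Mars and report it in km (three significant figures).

D ≈ 1.21 km

The impactor-only factors (d, v, ρ_i) cancel in the ratio, leaving D_Mars/D_Vesta = (g_Mars/g_Vesta)^-0.21 · (ρ_t,Vesta/ρ_t,Mars)^0.284.
(3.71/0.25)^-0.21 = 14.84^-0.21 = 0.5675
(3000/2800)^0.284 = 1.071^0.284 = 1.020
Ratio = 0.5675 × 1.020 = 0.5788
D_Mars = 0.5788 × 2.09 km = 1.21 km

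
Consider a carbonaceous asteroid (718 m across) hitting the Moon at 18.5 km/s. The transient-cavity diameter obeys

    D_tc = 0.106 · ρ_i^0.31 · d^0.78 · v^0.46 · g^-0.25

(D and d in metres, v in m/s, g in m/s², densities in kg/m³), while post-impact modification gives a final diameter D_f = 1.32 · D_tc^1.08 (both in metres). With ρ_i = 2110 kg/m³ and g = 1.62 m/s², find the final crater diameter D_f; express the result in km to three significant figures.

D_f ≈ 44.7 km

v = 18500 m/s.
ρ_i^0.31 = 2110^0.31 = 10.73
d^0.78 = 718^0.78 = 169.0
v^0.46 = 18500^0.46 = 91.81
g^-0.25 = 1.62^-0.25 = 0.8864
D_tc = 0.106 × 10.73 × 169.0 × 91.81 × 0.8864 = 15640 m
D_f = 1.32 × (15640)^1.08 = 44704 m
     = 44.70 km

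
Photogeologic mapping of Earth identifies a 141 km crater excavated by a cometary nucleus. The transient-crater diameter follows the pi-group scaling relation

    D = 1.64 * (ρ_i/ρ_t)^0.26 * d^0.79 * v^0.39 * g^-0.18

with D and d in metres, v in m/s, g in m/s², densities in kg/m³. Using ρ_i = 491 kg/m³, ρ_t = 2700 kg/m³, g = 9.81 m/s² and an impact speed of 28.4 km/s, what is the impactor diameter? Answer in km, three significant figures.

d ≈ 32.9 km

Rearranging for d: d = [D / (1.64 · (491/2700)^0.26 · 28400^0.39 · 9.81^-0.18)]^(1/0.79).
D = 141000 m.
(491/2700)^0.26 = 0.6420
28400^0.39 = 54.55
9.81^-0.18 = 0.6630
Denominator = 1.64 × 0.6420 × 54.55 × 0.6630 = 38.08
D / 38.08 = 141000 / 38.08 = 3703
d = 3703^(1/0.79) = 3703^1.2658 = 32891 m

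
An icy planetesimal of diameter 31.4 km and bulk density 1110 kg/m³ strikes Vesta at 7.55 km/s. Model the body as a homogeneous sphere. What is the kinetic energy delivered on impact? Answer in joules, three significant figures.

E ≈ 5.13 × 10^23 J

d = 31400 m; v = 7550 m/s.
Mass m = (π/6) ρ d³ = (π/6) × 1110 × (31400)³ = 1.799 × 10^16 kg
E = ½ m v² = 0.5 × 1.799 × 10^16 × (7550)² = 5.127 × 10^23 J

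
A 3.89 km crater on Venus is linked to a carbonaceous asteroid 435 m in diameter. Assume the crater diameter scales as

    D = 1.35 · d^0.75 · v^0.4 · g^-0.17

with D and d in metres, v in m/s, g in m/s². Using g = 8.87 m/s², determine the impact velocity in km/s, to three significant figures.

Rearranging for v: v = [D / (1.35 · 435^0.75 · 8.87^-0.17)]^(1/0.4).
D = 3890 m.
435^0.75 = 95.25
8.87^-0.17 = 0.6900
Denominator = 1.35 × 95.25 × 0.6900 = 88.73
D / 88.73 = 3890 / 88.73 = 43.84
v = 43.84^(1/0.4) = 43.84^2.5 = 12726 m/s

v ≈ 12.7 km/s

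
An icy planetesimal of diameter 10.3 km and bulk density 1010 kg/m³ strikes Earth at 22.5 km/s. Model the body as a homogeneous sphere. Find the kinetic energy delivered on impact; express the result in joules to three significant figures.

E ≈ 1.46 × 10^23 J

d = 10300 m; v = 22500 m/s.
Mass m = (π/6) ρ d³ = (π/6) × 1010 × (10300)³ = 5.779 × 10^14 kg
E = ½ m v² = 0.5 × 5.779 × 10^14 × (22500)² = 1.463 × 10^23 J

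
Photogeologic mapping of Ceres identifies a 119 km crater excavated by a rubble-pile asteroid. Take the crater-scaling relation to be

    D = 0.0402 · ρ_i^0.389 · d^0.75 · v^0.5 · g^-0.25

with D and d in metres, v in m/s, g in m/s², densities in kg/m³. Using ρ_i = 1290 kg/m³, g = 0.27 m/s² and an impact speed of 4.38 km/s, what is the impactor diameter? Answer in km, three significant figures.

d ≈ 25.0 km

Rearranging for d: d = [D / (0.0402 · 1290^0.389 · 4380^0.5 · 0.27^-0.25)]^(1/0.75).
D = 119000 m.
1290^0.389 = 16.22
4380^0.5 = 66.18
0.27^-0.25 = 1.387
Denominator = 0.0402 × 16.22 × 66.18 × 1.387 = 59.85
D / 59.85 = 119000 / 59.85 = 1988
d = 1988^(1/0.75) = 1988^1.3333 = 24991 m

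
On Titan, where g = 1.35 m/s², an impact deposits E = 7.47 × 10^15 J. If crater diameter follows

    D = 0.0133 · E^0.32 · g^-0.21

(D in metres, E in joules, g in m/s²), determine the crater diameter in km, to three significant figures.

E^0.32 = (7.47 × 10^15)^0.32 = 1.201 × 10^5
g^-0.21 = 1.35^-0.21 = 0.9389
D = 0.0133 × 1.201 × 10^5 × 0.9389 = 1500 m
   = 1.500 km

D ≈ 1.50 km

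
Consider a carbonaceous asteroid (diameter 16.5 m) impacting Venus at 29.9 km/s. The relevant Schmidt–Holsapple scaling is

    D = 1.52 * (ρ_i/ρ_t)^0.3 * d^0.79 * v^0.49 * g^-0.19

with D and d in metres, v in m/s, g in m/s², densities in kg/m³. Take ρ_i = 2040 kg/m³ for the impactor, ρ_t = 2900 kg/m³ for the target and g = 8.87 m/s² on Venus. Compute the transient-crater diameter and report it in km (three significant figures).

D ≈ 1.29 km

In SI units: v = 29900 m/s.
(ρ_i/ρ_t)^0.3 = (2040/2900)^0.3 = 0.8998
d^0.79 = 16.5^0.79 = 9.158
v^0.49 = 29900^0.49 = 156.0
g^-0.19 = 8.87^-0.19 = 0.6605
D = 1.52 × 0.8998 × 9.158 × 156.0 × 0.6605 = 1291 m
   = 1.291 km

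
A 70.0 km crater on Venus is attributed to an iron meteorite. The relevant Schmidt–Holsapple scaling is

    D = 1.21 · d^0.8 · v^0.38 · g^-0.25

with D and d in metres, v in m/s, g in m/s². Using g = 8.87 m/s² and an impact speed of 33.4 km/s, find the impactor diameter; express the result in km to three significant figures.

d ≈ 12.6 km

Rearranging for d: d = [D / (1.21 · 33400^0.38 · 8.87^-0.25)]^(1/0.8).
D = 70000 m.
33400^0.38 = 52.36
8.87^-0.25 = 0.5795
Denominator = 1.21 × 52.36 × 0.5795 = 36.71
D / 36.71 = 70000 / 36.71 = 1907
d = 1907^(1/0.8) = 1907^1.25 = 12602 m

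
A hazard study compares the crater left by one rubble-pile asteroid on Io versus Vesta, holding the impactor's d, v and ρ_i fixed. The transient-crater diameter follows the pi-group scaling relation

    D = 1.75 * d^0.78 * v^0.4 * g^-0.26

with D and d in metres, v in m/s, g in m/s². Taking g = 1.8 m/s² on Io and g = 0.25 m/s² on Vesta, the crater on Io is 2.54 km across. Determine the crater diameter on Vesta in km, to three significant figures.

All impactor-dependent factors cancel in the ratio, leaving D_Vesta/D_Io = (g_Vesta/g_Io)^-0.26.
(0.25/1.8)^-0.26 = 0.1389^-0.26 = 1.671
D_Vesta = 1.671 × 2.54 km = 4.24 km

D ≈ 4.24 km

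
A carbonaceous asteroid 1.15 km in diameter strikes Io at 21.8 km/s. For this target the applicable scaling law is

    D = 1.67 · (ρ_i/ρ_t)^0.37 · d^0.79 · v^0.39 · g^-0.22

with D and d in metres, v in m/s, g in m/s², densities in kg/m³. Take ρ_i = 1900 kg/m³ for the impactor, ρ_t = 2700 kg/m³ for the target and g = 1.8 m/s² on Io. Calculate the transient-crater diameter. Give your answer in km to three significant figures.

In SI units: d = 1150 m, v = 21800 m/s.
(ρ_i/ρ_t)^0.37 = (1900/2700)^0.37 = 0.8781
d^0.79 = 1150^0.79 = 261.8
v^0.39 = 21800^0.39 = 49.20
g^-0.22 = 1.8^-0.22 = 0.8787
D = 1.67 × 0.8781 × 261.8 × 49.20 × 0.8787 = 16597 m
   = 16.60 km

D ≈ 16.6 km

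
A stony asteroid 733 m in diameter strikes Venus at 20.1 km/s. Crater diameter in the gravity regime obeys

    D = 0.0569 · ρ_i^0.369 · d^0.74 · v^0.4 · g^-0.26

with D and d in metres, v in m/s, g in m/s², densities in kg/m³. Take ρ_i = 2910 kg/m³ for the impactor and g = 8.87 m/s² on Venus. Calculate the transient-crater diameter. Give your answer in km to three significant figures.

In SI units: v = 20100 m/s.
ρ_i^0.369 = 2910^0.369 = 18.97
d^0.74 = 733^0.74 = 131.9
v^0.4 = 20100^0.4 = 52.64
g^-0.26 = 8.87^-0.26 = 0.5669
D = 0.0569 × 18.97 × 131.9 × 52.64 × 0.5669 = 4249 m
   = 4.249 km

D ≈ 4.25 km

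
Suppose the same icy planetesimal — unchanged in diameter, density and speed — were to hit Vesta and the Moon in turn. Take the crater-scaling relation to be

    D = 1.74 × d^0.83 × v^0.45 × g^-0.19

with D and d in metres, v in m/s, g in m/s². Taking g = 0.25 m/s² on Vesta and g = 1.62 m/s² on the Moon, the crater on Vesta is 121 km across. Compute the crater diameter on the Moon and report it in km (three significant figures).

D ≈ 84.8 km

All impactor-dependent factors cancel in the ratio, leaving D_Moon/D_Vesta = (g_Moon/g_Vesta)^-0.19.
(1.62/0.25)^-0.19 = 6.480^-0.19 = 0.7011
D_Moon = 0.7011 × 121 km = 84.8 km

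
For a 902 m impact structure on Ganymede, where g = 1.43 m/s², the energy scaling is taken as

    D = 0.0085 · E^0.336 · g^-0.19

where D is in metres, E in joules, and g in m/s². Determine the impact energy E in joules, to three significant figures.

Rearranging: E = [D / (0.0085 · g^-0.19)]^(1/0.336).
g^-0.19 = 1.43^-0.19 = 0.9343
D / (0.0085 × 0.9343) = 902 / (7.942 × 10^-3) = 1.136 × 10^5
E = (1.136 × 10^5)^2.9762 = 1.111 × 10^15 J

E ≈ 1.11 × 10^15 J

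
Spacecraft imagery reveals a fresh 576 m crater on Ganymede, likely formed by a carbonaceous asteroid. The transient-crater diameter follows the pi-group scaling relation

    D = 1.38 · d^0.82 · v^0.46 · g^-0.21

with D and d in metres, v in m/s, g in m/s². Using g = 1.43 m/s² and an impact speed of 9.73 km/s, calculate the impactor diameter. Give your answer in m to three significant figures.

Rearranging for d: d = [D / (1.38 · 9730^0.46 · 1.43^-0.21)]^(1/0.82).
9730^0.46 = 68.32
1.43^-0.21 = 0.9276
Denominator = 1.38 × 68.32 × 0.9276 = 87.46
D / 87.46 = 576 / 87.46 = 6.586
d = 6.586^(1/0.82) = 6.586^1.2195 = 9.961 m

d ≈ 9.96 m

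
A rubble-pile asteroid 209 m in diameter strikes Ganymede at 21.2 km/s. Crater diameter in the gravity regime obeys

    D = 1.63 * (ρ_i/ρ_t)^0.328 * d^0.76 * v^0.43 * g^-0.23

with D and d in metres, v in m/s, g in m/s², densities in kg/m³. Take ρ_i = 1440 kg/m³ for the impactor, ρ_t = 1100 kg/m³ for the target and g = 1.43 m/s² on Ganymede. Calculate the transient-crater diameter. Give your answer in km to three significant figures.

In SI units: v = 21200 m/s.
(ρ_i/ρ_t)^0.328 = (1440/1100)^0.328 = 1.092
d^0.76 = 209^0.76 = 57.98
v^0.43 = 21200^0.43 = 72.50
g^-0.23 = 1.43^-0.23 = 0.9210
D = 1.63 × 1.092 × 57.98 × 72.50 × 0.9210 = 6891 m
   = 6.891 km

D ≈ 6.89 km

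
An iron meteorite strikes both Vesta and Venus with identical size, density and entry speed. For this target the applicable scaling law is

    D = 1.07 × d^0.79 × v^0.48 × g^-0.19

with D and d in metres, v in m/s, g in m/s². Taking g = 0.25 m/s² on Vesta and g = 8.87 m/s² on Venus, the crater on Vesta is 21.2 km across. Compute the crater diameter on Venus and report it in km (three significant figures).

All impactor-dependent factors cancel in the ratio, leaving D_Venus/D_Vesta = (g_Venus/g_Vesta)^-0.19.
(8.87/0.25)^-0.19 = 35.48^-0.19 = 0.5076
D_Venus = 0.5076 × 21.2 km = 10.8 km

D ≈ 10.8 km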